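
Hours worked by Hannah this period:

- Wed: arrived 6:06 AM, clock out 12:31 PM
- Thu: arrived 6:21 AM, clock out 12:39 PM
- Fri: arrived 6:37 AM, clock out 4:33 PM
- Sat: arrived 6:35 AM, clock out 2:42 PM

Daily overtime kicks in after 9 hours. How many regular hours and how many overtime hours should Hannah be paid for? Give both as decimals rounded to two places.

Wed: 6:06 AM–12:31 PM = 6 h 25 min
Thu: 6:21 AM–12:39 PM = 6 h 18 min
Fri: 6:37 AM–4:33 PM = 9 h 56 min
Sat: 6:35 AM–2:42 PM = 8 h 7 min
Wed reg 6 h 25 min / OT 0 h 0 min; Thu reg 6 h 18 min / OT 0 h 0 min; Fri reg 9 h 0 min / OT 0 h 56 min; Sat reg 8 h 7 min / OT 0 h 0 min.
Totals: regular 29 h 50 min, overtime 0 h 56 min.

Regular 29.83 hours, overtime 0.93 hours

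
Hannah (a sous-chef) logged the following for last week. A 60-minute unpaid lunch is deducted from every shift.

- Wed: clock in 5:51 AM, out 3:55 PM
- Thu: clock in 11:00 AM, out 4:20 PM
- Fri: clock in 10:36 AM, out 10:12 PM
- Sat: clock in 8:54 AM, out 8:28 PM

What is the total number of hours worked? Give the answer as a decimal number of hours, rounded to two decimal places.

34.57 hours

Wed: 5:51 AM–3:55 PM = 10 h 4 min; less 60 min break → 9 h 4 min
Thu: 11:00 AM–4:20 PM = 5 h 20 min; less 60 min break → 4 h 20 min
Fri: 10:36 AM–10:12 PM = 11 h 36 min; less 60 min break → 10 h 36 min
Sat: 8:54 AM–8:28 PM = 11 h 34 min; less 60 min break → 10 h 34 min
Total: 9 h 4 min + 4 h 20 min + 10 h 36 min + 10 h 34 min = 34 h 34 min.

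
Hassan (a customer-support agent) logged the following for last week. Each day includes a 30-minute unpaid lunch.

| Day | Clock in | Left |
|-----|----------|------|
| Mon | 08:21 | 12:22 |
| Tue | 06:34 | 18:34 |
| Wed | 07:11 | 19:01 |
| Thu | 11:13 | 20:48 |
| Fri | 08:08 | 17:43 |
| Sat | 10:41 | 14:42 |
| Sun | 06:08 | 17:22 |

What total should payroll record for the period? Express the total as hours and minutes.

Mon: 08:21–12:22 = 4 h 1 min; less 30 min break → 3 h 31 min
Tue: 06:34–18:34 = 12 h 0 min; less 30 min break → 11 h 30 min
Wed: 07:11–19:01 = 11 h 50 min; less 30 min break → 11 h 20 min
Thu: 11:13–20:48 = 9 h 35 min; less 30 min break → 9 h 5 min
Fri: 08:08–17:43 = 9 h 35 min; less 30 min break → 9 h 5 min
Sat: 10:41–14:42 = 4 h 1 min; less 30 min break → 3 h 31 min
Sun: 06:08–17:22 = 11 h 14 min; less 30 min break → 10 h 44 min
Total: 3 h 31 min + 11 h 30 min + 11 h 20 min + 9 h 5 min + 9 h 5 min + 3 h 31 min + 10 h 44 min = 58 h 46 min.

58 h 46 min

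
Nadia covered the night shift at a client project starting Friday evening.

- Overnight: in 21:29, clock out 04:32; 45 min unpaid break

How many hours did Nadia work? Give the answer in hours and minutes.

Overnight: 21:29 → midnight = 2 h 31 min; midnight → 04:32 = 4 h 32 min; span 7 h 3 min; less 45 min break → 6 h 18 min

6 h 18 min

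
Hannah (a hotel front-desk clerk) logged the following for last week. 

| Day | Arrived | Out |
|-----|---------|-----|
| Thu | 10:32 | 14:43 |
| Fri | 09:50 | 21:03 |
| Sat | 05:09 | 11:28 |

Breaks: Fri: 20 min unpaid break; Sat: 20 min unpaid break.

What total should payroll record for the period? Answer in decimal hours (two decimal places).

21.05 hours

Thu: 10:32–14:43 = 4 h 11 min
Fri: 09:50–21:03 = 11 h 13 min; less 20 min break → 10 h 53 min
Sat: 05:09–11:28 = 6 h 19 min; less 20 min break → 5 h 59 min
Total: 4 h 11 min + 10 h 53 min + 5 h 59 min = 21 h 3 min.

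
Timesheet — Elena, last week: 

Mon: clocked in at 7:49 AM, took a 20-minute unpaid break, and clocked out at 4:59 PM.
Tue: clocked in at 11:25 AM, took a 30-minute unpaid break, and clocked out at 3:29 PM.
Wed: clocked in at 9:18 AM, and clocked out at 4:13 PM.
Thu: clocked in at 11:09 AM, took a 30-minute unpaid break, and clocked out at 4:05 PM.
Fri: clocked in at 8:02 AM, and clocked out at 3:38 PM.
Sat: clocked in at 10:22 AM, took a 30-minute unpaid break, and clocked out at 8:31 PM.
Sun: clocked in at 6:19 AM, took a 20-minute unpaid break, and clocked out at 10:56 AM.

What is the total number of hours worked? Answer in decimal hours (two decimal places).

Mon: 7:49 AM–4:59 PM = 9 h 10 min; less 20 min break → 8 h 50 min
Tue: 11:25 AM–3:29 PM = 4 h 4 min; less 30 min break → 3 h 34 min
Wed: 9:18 AM–4:13 PM = 6 h 55 min
Thu: 11:09 AM–4:05 PM = 4 h 56 min; less 30 min break → 4 h 26 min
Fri: 8:02 AM–3:38 PM = 7 h 36 min
Sat: 10:22 AM–8:31 PM = 10 h 9 min; less 30 min break → 9 h 39 min
Sun: 6:19 AM–10:56 AM = 4 h 37 min; less 20 min break → 4 h 17 min
Total: 8 h 50 min + 3 h 34 min + 6 h 55 min + 4 h 26 min + 7 h 36 min + 9 h 39 min + 4 h 17 min = 45 h 17 min.

45.28 hours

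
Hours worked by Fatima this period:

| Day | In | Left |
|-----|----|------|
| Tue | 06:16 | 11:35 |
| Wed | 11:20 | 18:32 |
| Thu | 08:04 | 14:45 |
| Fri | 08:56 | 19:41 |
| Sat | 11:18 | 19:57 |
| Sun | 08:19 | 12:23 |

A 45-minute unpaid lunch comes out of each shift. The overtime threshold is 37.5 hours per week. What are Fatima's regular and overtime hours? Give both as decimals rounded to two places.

Regular 37.50 hours, overtime 0.67 hours

Tue: 06:16–11:35 = 5 h 19 min; less 45 min break → 4 h 34 min
Wed: 11:20–18:32 = 7 h 12 min; less 45 min break → 6 h 27 min
Thu: 08:04–14:45 = 6 h 41 min; less 45 min break → 5 h 56 min
Fri: 08:56–19:41 = 10 h 45 min; less 45 min break → 10 h 0 min
Sat: 11:18–19:57 = 8 h 39 min; less 45 min break → 7 h 54 min
Sun: 08:19–12:23 = 4 h 4 min; less 45 min break → 3 h 19 min
Total worked: 38 h 10 min = 38.17 h.
Threshold 37.5 h → overtime 0 h 40 min, regular 37 h 30 min.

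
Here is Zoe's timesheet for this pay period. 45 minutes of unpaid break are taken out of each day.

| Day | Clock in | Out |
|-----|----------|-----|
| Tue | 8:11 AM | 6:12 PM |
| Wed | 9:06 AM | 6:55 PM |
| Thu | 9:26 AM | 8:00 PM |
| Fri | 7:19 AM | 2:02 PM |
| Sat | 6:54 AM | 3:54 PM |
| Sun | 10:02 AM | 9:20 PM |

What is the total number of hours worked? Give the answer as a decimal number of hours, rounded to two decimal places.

Tue: 8:11 AM–6:12 PM = 10 h 1 min; less 45 min break → 9 h 16 min
Wed: 9:06 AM–6:55 PM = 9 h 49 min; less 45 min break → 9 h 4 min
Thu: 9:26 AM–8:00 PM = 10 h 34 min; less 45 min break → 9 h 49 min
Fri: 7:19 AM–2:02 PM = 6 h 43 min; less 45 min break → 5 h 58 min
Sat: 6:54 AM–3:54 PM = 9 h 0 min; less 45 min break → 8 h 15 min
Sun: 10:02 AM–9:20 PM = 11 h 18 min; less 45 min break → 10 h 33 min
Total: 9 h 16 min + 9 h 4 min + 9 h 49 min + 5 h 58 min + 8 h 15 min + 10 h 33 min = 52 h 55 min.

52.92 hours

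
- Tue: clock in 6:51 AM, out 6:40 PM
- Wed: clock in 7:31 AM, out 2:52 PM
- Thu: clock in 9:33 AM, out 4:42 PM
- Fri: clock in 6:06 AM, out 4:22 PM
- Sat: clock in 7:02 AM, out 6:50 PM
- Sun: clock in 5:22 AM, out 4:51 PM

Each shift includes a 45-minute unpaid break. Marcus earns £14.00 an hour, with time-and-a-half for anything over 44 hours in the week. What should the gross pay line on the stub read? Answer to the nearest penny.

£854.70

Tue: 6:51 AM–6:40 PM = 11 h 49 min; less 45 min break → 11 h 4 min
Wed: 7:31 AM–2:52 PM = 7 h 21 min; less 45 min break → 6 h 36 min
Thu: 9:33 AM–4:42 PM = 7 h 9 min; less 45 min break → 6 h 24 min
Fri: 6:06 AM–4:22 PM = 10 h 16 min; less 45 min break → 9 h 31 min
Sat: 7:02 AM–6:50 PM = 11 h 48 min; less 45 min break → 11 h 3 min
Sun: 5:22 AM–4:51 PM = 11 h 29 min; less 45 min break → 10 h 44 min
Total worked: 55 h 22 min = 3322 min.
Regular 44 h 0 min = 2640 min at £14.00/h; overtime 11 h 22 min = 682 min at £21.00/h.
Pay = (2640 × £14.00 + 682 × £21.00) ÷ 60 = £854.70.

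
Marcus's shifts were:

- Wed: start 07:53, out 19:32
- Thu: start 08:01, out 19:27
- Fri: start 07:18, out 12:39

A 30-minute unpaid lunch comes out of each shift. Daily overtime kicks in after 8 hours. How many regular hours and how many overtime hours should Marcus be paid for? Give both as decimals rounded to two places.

Regular 20.85 hours, overtime 6.08 hours

Wed: 07:53–19:32 = 11 h 39 min; less 30 min break → 11 h 9 min
Thu: 08:01–19:27 = 11 h 26 min; less 30 min break → 10 h 56 min
Fri: 07:18–12:39 = 5 h 21 min; less 30 min break → 4 h 51 min
Wed reg 8 h 0 min / OT 3 h 9 min; Thu reg 8 h 0 min / OT 2 h 56 min; Fri reg 4 h 51 min / OT 0 h 0 min.
Totals: regular 20 h 51 min, overtime 6 h 5 min.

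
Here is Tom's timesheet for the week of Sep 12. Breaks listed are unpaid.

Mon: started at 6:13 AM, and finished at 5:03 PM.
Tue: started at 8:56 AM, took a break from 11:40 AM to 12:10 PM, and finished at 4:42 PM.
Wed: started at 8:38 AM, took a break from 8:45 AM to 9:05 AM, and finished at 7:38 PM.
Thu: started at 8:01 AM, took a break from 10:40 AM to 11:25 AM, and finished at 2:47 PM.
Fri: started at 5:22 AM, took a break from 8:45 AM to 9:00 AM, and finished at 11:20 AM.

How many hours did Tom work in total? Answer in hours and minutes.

40 h 30 min

Mon: 6:13 AM–5:03 PM = 10 h 50 min
Tue: 8:56 AM–4:42 PM = 7 h 46 min; less 30 min break → 7 h 16 min
Wed: 8:38 AM–7:38 PM = 11 h 0 min; less 20 min break → 10 h 40 min
Thu: 8:01 AM–2:47 PM = 6 h 46 min; less 45 min break → 6 h 1 min
Fri: 5:22 AM–11:20 AM = 5 h 58 min; less 15 min break → 5 h 43 min
Total: 10 h 50 min + 7 h 16 min + 10 h 40 min + 6 h 1 min + 5 h 43 min = 40 h 30 min.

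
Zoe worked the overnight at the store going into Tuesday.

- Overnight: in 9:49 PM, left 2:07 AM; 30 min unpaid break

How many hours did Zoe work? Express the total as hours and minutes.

3 h 48 min

Overnight: 9:49 PM → midnight = 2 h 11 min; midnight → 2:07 AM = 2 h 7 min; span 4 h 18 min; less 30 min break → 3 h 48 min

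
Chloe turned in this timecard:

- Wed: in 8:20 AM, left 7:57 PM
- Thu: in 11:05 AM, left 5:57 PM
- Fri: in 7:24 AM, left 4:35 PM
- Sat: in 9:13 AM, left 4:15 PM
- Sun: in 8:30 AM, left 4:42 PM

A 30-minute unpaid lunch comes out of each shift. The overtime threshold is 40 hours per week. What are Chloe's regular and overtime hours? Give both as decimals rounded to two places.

Wed: 8:20 AM–7:57 PM = 11 h 37 min; less 30 min break → 11 h 7 min
Thu: 11:05 AM–5:57 PM = 6 h 52 min; less 30 min break → 6 h 22 min
Fri: 7:24 AM–4:35 PM = 9 h 11 min; less 30 min break → 8 h 41 min
Sat: 9:13 AM–4:15 PM = 7 h 2 min; less 30 min break → 6 h 32 min
Sun: 8:30 AM–4:42 PM = 8 h 12 min; less 30 min break → 7 h 42 min
Total worked: 40 h 24 min = 40.40 h.
Threshold 40 h → overtime 0 h 24 min, regular 40 h 0 min.

Regular 40.00 hours, overtime 0.40 hours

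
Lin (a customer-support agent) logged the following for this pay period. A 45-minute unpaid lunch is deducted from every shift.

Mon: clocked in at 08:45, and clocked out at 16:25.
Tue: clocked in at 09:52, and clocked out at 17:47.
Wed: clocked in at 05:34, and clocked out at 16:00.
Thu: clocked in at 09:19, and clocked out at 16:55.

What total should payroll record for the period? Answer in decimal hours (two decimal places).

30.62 hours

Mon: 08:45–16:25 = 7 h 40 min; less 45 min break → 6 h 55 min
Tue: 09:52–17:47 = 7 h 55 min; less 45 min break → 7 h 10 min
Wed: 05:34–16:00 = 10 h 26 min; less 45 min break → 9 h 41 min
Thu: 09:19–16:55 = 7 h 36 min; less 45 min break → 6 h 51 min
Total: 6 h 55 min + 7 h 10 min + 9 h 41 min + 6 h 51 min = 30 h 37 min.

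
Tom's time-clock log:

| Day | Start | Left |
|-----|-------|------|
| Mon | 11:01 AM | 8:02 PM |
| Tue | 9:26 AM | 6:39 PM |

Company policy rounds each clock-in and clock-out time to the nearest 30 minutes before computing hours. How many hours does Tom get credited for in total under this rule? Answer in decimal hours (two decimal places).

Mon: in 11:01 AM→11:00 AM, out 8:02 PM→8:00 PM; 9 h 0 min
Tue: in 9:26 AM→9:30 AM, out 6:39 PM→6:30 PM; 9 h 0 min
Total credited: 18 h 0 min.

18.00 hours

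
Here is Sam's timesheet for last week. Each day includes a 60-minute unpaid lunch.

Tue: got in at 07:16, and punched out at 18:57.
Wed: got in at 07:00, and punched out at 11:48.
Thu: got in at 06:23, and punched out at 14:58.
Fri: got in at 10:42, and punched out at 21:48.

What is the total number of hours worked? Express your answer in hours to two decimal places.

Tue: 07:16–18:57 = 11 h 41 min; less 60 min break → 10 h 41 min
Wed: 07:00–11:48 = 4 h 48 min; less 60 min break → 3 h 48 min
Thu: 06:23–14:58 = 8 h 35 min; less 60 min break → 7 h 35 min
Fri: 10:42–21:48 = 11 h 6 min; less 60 min break → 10 h 6 min
Total: 10 h 41 min + 3 h 48 min + 7 h 35 min + 10 h 6 min = 32 h 10 min.

32.17 hours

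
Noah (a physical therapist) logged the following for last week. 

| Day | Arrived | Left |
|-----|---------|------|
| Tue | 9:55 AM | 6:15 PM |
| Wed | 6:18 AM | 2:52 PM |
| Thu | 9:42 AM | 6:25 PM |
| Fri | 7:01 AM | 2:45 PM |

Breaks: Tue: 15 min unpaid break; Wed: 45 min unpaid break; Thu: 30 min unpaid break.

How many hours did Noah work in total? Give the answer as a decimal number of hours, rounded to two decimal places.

31.85 hours

Tue: 9:55 AM–6:15 PM = 8 h 20 min; less 15 min break → 8 h 5 min
Wed: 6:18 AM–2:52 PM = 8 h 34 min; less 45 min break → 7 h 49 min
Thu: 9:42 AM–6:25 PM = 8 h 43 min; less 30 min break → 8 h 13 min
Fri: 7:01 AM–2:45 PM = 7 h 44 min
Total: 8 h 5 min + 7 h 49 min + 8 h 13 min + 7 h 44 min = 31 h 51 min.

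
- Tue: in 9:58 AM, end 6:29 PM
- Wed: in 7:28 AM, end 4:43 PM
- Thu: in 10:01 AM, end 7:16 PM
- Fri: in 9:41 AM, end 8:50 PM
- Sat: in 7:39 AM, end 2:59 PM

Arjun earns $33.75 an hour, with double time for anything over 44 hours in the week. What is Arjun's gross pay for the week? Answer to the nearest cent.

$1586.25

Tue: 9:58 AM–6:29 PM = 8 h 31 min
Wed: 7:28 AM–4:43 PM = 9 h 15 min
Thu: 10:01 AM–7:16 PM = 9 h 15 min
Fri: 9:41 AM–8:50 PM = 11 h 9 min
Sat: 7:39 AM–2:59 PM = 7 h 20 min
Total worked: 45 h 30 min = 2730 min.
Regular 44 h 0 min = 2640 min at $33.75/h; overtime 1 h 30 min = 90 min at $67.50/h.
Pay = (2640 × $33.75 + 90 × $67.50) ÷ 60 = $1586.25.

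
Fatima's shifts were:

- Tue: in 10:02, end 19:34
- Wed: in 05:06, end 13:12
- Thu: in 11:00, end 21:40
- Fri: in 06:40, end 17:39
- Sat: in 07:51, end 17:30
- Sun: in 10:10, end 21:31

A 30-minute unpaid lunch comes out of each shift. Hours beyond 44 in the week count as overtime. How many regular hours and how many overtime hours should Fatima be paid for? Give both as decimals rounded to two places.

Tue: 10:02–19:34 = 9 h 32 min; less 30 min break → 9 h 2 min
Wed: 05:06–13:12 = 8 h 6 min; less 30 min break → 7 h 36 min
Thu: 11:00–21:40 = 10 h 40 min; less 30 min break → 10 h 10 min
Fri: 06:40–17:39 = 10 h 59 min; less 30 min break → 10 h 29 min
Sat: 07:51–17:30 = 9 h 39 min; less 30 min break → 9 h 9 min
Sun: 10:10–21:31 = 11 h 21 min; less 30 min break → 10 h 51 min
Total worked: 57 h 17 min = 57.28 h.
Threshold 44 h → overtime 13 h 17 min, regular 44 h 0 min.

Regular 44.00 hours, overtime 13.28 hours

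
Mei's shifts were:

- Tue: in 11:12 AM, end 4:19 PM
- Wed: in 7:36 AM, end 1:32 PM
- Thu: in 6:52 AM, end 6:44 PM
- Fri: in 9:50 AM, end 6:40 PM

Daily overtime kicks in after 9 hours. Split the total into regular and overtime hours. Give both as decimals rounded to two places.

Tue: 11:12 AM–4:19 PM = 5 h 7 min
Wed: 7:36 AM–1:32 PM = 5 h 56 min
Thu: 6:52 AM–6:44 PM = 11 h 52 min
Fri: 9:50 AM–6:40 PM = 8 h 50 min
Tue reg 5 h 7 min / OT 0 h 0 min; Wed reg 5 h 56 min / OT 0 h 0 min; Thu reg 9 h 0 min / OT 2 h 52 min; Fri reg 8 h 50 min / OT 0 h 0 min.
Totals: regular 28 h 53 min, overtime 2 h 52 min.

Regular 28.88 hours, overtime 2.87 hours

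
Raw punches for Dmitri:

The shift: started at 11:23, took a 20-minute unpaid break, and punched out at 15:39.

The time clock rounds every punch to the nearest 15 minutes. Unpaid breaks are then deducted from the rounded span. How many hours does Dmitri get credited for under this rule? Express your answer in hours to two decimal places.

3.92 hours

The shift: in 11:23→11:30, out 15:39→15:45; 4 h 15 min − 20 min = 3 h 55 min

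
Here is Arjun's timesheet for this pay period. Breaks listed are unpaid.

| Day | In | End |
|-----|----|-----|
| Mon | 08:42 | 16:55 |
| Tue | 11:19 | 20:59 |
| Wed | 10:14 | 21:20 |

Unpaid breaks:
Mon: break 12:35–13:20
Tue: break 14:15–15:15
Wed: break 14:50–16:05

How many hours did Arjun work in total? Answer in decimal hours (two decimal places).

Mon: 08:42–16:55 = 8 h 13 min; less 45 min break → 7 h 28 min
Tue: 11:19–20:59 = 9 h 40 min; less 60 min break → 8 h 40 min
Wed: 10:14–21:20 = 11 h 6 min; less 75 min break → 9 h 51 min
Total: 7 h 28 min + 8 h 40 min + 9 h 51 min = 25 h 59 min.

25.98 hours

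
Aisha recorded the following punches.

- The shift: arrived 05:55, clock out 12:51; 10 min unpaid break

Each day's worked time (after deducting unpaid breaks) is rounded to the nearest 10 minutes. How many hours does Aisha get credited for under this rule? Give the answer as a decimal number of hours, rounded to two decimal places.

6.83 hours

The shift: 05:55–12:51 = 6 h 56 min − 10 min = 6 h 46 min → rounds to 6 h 50 min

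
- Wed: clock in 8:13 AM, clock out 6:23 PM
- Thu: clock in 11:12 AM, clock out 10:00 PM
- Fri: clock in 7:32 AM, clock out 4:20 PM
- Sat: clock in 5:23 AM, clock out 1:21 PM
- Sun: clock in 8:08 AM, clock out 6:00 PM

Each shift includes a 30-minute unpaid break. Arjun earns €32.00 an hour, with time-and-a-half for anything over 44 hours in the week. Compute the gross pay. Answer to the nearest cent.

€1460.80

Wed: 8:13 AM–6:23 PM = 10 h 10 min; less 30 min break → 9 h 40 min
Thu: 11:12 AM–10:00 PM = 10 h 48 min; less 30 min break → 10 h 18 min
Fri: 7:32 AM–4:20 PM = 8 h 48 min; less 30 min break → 8 h 18 min
Sat: 5:23 AM–1:21 PM = 7 h 58 min; less 30 min break → 7 h 28 min
Sun: 8:08 AM–6:00 PM = 9 h 52 min; less 30 min break → 9 h 22 min
Total worked: 45 h 6 min = 2706 min.
Regular 44 h 0 min = 2640 min at €32.00/h; overtime 1 h 6 min = 66 min at €48.00/h.
Pay = (2640 × €32.00 + 66 × €48.00) ÷ 60 = €1460.80.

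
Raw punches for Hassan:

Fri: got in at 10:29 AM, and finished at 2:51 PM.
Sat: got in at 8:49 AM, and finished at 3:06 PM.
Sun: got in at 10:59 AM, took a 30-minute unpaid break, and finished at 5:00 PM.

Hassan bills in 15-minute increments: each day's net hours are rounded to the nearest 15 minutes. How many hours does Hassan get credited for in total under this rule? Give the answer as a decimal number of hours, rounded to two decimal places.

Fri: 10:29 AM–2:51 PM = 4 h 22 min → rounds to 4 h 15 min
Sat: 8:49 AM–3:06 PM = 6 h 17 min → rounds to 6 h 15 min
Sun: 10:59 AM–5:00 PM = 6 h 1 min − 30 min = 5 h 31 min → rounds to 5 h 30 min
Total credited: 16 h 0 min.

16.00 hours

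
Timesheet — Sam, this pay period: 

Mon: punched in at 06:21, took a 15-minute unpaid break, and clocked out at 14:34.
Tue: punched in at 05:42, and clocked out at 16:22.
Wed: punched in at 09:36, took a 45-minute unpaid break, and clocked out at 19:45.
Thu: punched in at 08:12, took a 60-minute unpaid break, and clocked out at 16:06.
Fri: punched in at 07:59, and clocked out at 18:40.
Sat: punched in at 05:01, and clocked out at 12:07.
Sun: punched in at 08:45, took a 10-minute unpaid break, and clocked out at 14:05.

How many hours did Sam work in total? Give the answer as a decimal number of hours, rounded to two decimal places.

Mon: 06:21–14:34 = 8 h 13 min; less 15 min break → 7 h 58 min
Tue: 05:42–16:22 = 10 h 40 min
Wed: 09:36–19:45 = 10 h 9 min; less 45 min break → 9 h 24 min
Thu: 08:12–16:06 = 7 h 54 min; less 60 min break → 6 h 54 min
Fri: 07:59–18:40 = 10 h 41 min
Sat: 05:01–12:07 = 7 h 6 min
Sun: 08:45–14:05 = 5 h 20 min; less 10 min break → 5 h 10 min
Total: 7 h 58 min + 10 h 40 min + 9 h 24 min + 6 h 54 min + 10 h 41 min + 7 h 6 min + 5 h 10 min = 57 h 53 min.

57.88 hours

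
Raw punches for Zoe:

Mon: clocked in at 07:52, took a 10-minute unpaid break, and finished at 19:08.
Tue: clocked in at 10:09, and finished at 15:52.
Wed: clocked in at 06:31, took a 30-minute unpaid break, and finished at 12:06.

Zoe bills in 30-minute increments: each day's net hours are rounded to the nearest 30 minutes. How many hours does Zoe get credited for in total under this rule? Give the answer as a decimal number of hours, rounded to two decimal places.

21.50 hours

Mon: 07:52–19:08 = 11 h 16 min − 10 min = 11 h 6 min → rounds to 11 h 0 min
Tue: 10:09–15:52 = 5 h 43 min → rounds to 5 h 30 min
Wed: 06:31–12:06 = 5 h 35 min − 30 min = 5 h 5 min → rounds to 5 h 0 min
Total credited: 21 h 30 min.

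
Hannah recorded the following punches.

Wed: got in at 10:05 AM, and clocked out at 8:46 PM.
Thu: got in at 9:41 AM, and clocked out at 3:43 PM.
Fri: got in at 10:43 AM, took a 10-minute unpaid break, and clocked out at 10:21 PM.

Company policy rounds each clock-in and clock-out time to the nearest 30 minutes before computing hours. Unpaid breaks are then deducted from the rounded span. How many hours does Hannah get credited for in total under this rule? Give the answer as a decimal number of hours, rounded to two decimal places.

28.83 hours

Wed: in 10:05 AM→10:00 AM, out 8:46 PM→9:00 PM; 11 h 0 min
Thu: in 9:41 AM→9:30 AM, out 3:43 PM→3:30 PM; 6 h 0 min
Fri: in 10:43 AM→10:30 AM, out 10:21 PM→10:30 PM; 12 h 0 min − 10 min = 11 h 50 min
Total credited: 28 h 50 min.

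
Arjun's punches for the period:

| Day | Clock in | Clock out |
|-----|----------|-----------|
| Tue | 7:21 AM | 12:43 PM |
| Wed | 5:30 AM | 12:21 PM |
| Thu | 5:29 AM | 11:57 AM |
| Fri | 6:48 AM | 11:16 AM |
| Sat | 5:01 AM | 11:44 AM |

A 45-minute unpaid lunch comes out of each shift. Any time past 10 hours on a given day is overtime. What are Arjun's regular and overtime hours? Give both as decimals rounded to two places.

Tue: 7:21 AM–12:43 PM = 5 h 22 min; less 45 min break → 4 h 37 min
Wed: 5:30 AM–12:21 PM = 6 h 51 min; less 45 min break → 6 h 6 min
Thu: 5:29 AM–11:57 AM = 6 h 28 min; less 45 min break → 5 h 43 min
Fri: 6:48 AM–11:16 AM = 4 h 28 min; less 45 min break → 3 h 43 min
Sat: 5:01 AM–11:44 AM = 6 h 43 min; less 45 min break → 5 h 58 min
Tue reg 4 h 37 min / OT 0 h 0 min; Wed reg 6 h 6 min / OT 0 h 0 min; Thu reg 5 h 43 min / OT 0 h 0 min; Fri reg 3 h 43 min / OT 0 h 0 min; Sat reg 5 h 58 min / OT 0 h 0 min.
Totals: regular 26 h 7 min, overtime 0 h 0 min.

Regular 26.12 hours, overtime 0.00 hours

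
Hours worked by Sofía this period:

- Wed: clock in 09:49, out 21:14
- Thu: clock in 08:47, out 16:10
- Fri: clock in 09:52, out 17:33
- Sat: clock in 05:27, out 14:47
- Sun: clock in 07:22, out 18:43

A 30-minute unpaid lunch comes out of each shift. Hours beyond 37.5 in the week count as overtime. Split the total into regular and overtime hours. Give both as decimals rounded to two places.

Regular 37.50 hours, overtime 7.17 hours

Wed: 09:49–21:14 = 11 h 25 min; less 30 min break → 10 h 55 min
Thu: 08:47–16:10 = 7 h 23 min; less 30 min break → 6 h 53 min
Fri: 09:52–17:33 = 7 h 41 min; less 30 min break → 7 h 11 min
Sat: 05:27–14:47 = 9 h 20 min; less 30 min break → 8 h 50 min
Sun: 07:22–18:43 = 11 h 21 min; less 30 min break → 10 h 51 min
Total worked: 44 h 40 min = 44.67 h.
Threshold 37.5 h → overtime 7 h 10 min, regular 37 h 30 min.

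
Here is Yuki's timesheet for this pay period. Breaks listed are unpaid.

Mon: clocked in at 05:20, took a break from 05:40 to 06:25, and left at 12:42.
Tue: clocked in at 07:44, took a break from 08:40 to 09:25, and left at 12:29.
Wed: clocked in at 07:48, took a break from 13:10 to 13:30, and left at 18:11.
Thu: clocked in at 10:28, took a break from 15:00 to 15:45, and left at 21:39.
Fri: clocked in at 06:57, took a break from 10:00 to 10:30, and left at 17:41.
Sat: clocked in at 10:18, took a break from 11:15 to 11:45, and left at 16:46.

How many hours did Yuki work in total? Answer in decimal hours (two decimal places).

47.30 hours

Mon: 05:20–12:42 = 7 h 22 min; less 45 min break → 6 h 37 min
Tue: 07:44–12:29 = 4 h 45 min; less 45 min break → 4 h 0 min
Wed: 07:48–18:11 = 10 h 23 min; less 20 min break → 10 h 3 min
Thu: 10:28–21:39 = 11 h 11 min; less 45 min break → 10 h 26 min
Fri: 06:57–17:41 = 10 h 44 min; less 30 min break → 10 h 14 min
Sat: 10:18–16:46 = 6 h 28 min; less 30 min break → 5 h 58 min
Total: 6 h 37 min + 4 h 0 min + 10 h 3 min + 10 h 26 min + 10 h 14 min + 5 h 58 min = 47 h 18 min.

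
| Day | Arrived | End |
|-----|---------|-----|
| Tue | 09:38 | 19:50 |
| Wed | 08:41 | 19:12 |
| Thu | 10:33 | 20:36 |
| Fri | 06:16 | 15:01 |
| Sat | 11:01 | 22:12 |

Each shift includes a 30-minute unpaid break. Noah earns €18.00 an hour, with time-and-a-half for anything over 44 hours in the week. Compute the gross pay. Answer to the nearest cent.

€905.40

Tue: 09:38–19:50 = 10 h 12 min; less 30 min break → 9 h 42 min
Wed: 08:41–19:12 = 10 h 31 min; less 30 min break → 10 h 1 min
Thu: 10:33–20:36 = 10 h 3 min; less 30 min break → 9 h 33 min
Fri: 06:16–15:01 = 8 h 45 min; less 30 min break → 8 h 15 min
Sat: 11:01–22:12 = 11 h 11 min; less 30 min break → 10 h 41 min
Total worked: 48 h 12 min = 2892 min.
Regular 44 h 0 min = 2640 min at €18.00/h; overtime 4 h 12 min = 252 min at €27.00/h.
Pay = (2640 × €18.00 + 252 × €27.00) ÷ 60 = €905.40.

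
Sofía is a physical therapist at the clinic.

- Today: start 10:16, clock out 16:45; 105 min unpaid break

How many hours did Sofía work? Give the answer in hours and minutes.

4 h 44 min

Today: 10:16–16:45 = 6 h 29 min; less 105 min break → 4 h 44 min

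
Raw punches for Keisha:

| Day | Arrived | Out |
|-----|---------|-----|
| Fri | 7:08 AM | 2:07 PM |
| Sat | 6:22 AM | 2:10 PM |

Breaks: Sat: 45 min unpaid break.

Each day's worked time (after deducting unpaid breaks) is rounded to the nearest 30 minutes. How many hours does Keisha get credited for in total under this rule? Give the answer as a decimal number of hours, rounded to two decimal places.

Fri: 7:08 AM–2:07 PM = 6 h 59 min → rounds to 7 h 0 min
Sat: 6:22 AM–2:10 PM = 7 h 48 min − 45 min = 7 h 3 min → rounds to 7 h 0 min
Total credited: 14 h 0 min.

14.00 hours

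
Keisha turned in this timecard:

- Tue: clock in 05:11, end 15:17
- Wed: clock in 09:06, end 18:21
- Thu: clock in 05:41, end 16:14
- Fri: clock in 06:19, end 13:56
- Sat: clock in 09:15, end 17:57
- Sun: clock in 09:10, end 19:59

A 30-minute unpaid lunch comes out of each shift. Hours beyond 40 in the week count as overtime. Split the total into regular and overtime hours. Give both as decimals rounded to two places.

Tue: 05:11–15:17 = 10 h 6 min; less 30 min break → 9 h 36 min
Wed: 09:06–18:21 = 9 h 15 min; less 30 min break → 8 h 45 min
Thu: 05:41–16:14 = 10 h 33 min; less 30 min break → 10 h 3 min
Fri: 06:19–13:56 = 7 h 37 min; less 30 min break → 7 h 7 min
Sat: 09:15–17:57 = 8 h 42 min; less 30 min break → 8 h 12 min
Sun: 09:10–19:59 = 10 h 49 min; less 30 min break → 10 h 19 min
Total worked: 54 h 2 min = 54.03 h.
Threshold 40 h → overtime 14 h 2 min, regular 40 h 0 min.

Regular 40.00 hours, overtime 14.03 hours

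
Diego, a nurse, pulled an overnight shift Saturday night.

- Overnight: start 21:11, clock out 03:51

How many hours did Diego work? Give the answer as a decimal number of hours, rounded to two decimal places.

6.67 hours

Overnight: 21:11 → midnight = 2 h 49 min; midnight → 03:51 = 3 h 51 min; span 6 h 40 min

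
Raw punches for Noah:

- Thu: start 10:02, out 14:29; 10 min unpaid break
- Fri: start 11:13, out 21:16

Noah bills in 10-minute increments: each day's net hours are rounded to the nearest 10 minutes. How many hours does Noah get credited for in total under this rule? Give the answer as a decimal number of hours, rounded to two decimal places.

Thu: 10:02–14:29 = 4 h 27 min − 10 min = 4 h 17 min → rounds to 4 h 20 min
Fri: 11:13–21:16 = 10 h 3 min → rounds to 10 h 0 min
Total credited: 14 h 20 min.

14.33 hours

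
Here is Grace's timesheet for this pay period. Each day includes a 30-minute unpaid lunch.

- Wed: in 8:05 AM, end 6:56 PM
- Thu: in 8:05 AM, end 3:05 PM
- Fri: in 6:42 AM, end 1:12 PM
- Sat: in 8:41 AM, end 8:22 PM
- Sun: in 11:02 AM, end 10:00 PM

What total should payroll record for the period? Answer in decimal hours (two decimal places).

Wed: 8:05 AM–6:56 PM = 10 h 51 min; less 30 min break → 10 h 21 min
Thu: 8:05 AM–3:05 PM = 7 h 0 min; less 30 min break → 6 h 30 min
Fri: 6:42 AM–1:12 PM = 6 h 30 min; less 30 min break → 6 h 0 min
Sat: 8:41 AM–8:22 PM = 11 h 41 min; less 30 min break → 11 h 11 min
Sun: 11:02 AM–10:00 PM = 10 h 58 min; less 30 min break → 10 h 28 min
Total: 10 h 21 min + 6 h 30 min + 6 h 0 min + 11 h 11 min + 10 h 28 min = 44 h 30 min.

44.50 hours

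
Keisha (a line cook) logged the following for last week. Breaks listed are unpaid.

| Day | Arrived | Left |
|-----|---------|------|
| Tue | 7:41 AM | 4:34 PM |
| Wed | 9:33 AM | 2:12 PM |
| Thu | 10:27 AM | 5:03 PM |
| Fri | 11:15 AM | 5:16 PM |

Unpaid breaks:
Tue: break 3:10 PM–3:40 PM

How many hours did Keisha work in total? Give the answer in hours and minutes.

Tue: 7:41 AM–4:34 PM = 8 h 53 min; less 30 min break → 8 h 23 min
Wed: 9:33 AM–2:12 PM = 4 h 39 min
Thu: 10:27 AM–5:03 PM = 6 h 36 min
Fri: 11:15 AM–5:16 PM = 6 h 1 min
Total: 8 h 23 min + 4 h 39 min + 6 h 36 min + 6 h 1 min = 25 h 39 min.

25 h 39 min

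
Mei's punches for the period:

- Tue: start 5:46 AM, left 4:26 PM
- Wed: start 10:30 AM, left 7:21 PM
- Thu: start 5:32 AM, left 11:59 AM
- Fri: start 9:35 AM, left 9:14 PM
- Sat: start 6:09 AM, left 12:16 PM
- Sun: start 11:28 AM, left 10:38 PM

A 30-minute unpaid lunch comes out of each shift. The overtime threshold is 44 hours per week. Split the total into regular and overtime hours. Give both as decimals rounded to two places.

Tue: 5:46 AM–4:26 PM = 10 h 40 min; less 30 min break → 10 h 10 min
Wed: 10:30 AM–7:21 PM = 8 h 51 min; less 30 min break → 8 h 21 min
Thu: 5:32 AM–11:59 AM = 6 h 27 min; less 30 min break → 5 h 57 min
Fri: 9:35 AM–9:14 PM = 11 h 39 min; less 30 min break → 11 h 9 min
Sat: 6:09 AM–12:16 PM = 6 h 7 min; less 30 min break → 5 h 37 min
Sun: 11:28 AM–10:38 PM = 11 h 10 min; less 30 min break → 10 h 40 min
Total worked: 51 h 54 min = 51.90 h.
Threshold 44 h → overtime 7 h 54 min, regular 44 h 0 min.

Regular 44.00 hours, overtime 7.90 hours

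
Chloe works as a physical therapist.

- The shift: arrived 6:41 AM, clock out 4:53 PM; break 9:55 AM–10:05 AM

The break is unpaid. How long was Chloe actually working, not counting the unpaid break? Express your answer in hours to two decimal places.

10.03 hours

The shift: 6:41 AM–4:53 PM = 10 h 12 min; less 10 min break → 10 h 2 min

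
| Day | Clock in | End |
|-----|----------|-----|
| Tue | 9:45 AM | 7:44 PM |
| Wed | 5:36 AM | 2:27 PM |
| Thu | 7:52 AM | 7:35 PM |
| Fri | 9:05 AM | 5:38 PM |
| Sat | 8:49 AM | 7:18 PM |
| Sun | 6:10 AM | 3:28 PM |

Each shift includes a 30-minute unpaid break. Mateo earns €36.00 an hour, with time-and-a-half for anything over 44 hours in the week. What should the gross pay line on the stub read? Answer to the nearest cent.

€2225.70

Tue: 9:45 AM–7:44 PM = 9 h 59 min; less 30 min break → 9 h 29 min
Wed: 5:36 AM–2:27 PM = 8 h 51 min; less 30 min break → 8 h 21 min
Thu: 7:52 AM–7:35 PM = 11 h 43 min; less 30 min break → 11 h 13 min
Fri: 9:05 AM–5:38 PM = 8 h 33 min; less 30 min break → 8 h 3 min
Sat: 8:49 AM–7:18 PM = 10 h 29 min; less 30 min break → 9 h 59 min
Sun: 6:10 AM–3:28 PM = 9 h 18 min; less 30 min break → 8 h 48 min
Total worked: 55 h 53 min = 3353 min.
Regular 44 h 0 min = 2640 min at €36.00/h; overtime 11 h 53 min = 713 min at €54.00/h.
Pay = (2640 × €36.00 + 713 × €54.00) ÷ 60 = €2225.70.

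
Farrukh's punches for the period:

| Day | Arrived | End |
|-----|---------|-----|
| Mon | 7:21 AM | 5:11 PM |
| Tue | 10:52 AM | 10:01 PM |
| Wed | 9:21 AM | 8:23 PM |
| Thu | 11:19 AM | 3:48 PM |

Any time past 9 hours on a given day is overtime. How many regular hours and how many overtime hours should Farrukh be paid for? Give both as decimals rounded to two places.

Mon: 7:21 AM–5:11 PM = 9 h 50 min
Tue: 10:52 AM–10:01 PM = 11 h 9 min
Wed: 9:21 AM–8:23 PM = 11 h 2 min
Thu: 11:19 AM–3:48 PM = 4 h 29 min
Mon reg 9 h 0 min / OT 0 h 50 min; Tue reg 9 h 0 min / OT 2 h 9 min; Wed reg 9 h 0 min / OT 2 h 2 min; Thu reg 4 h 29 min / OT 0 h 0 min.
Totals: regular 31 h 29 min, overtime 5 h 1 min.

Regular 31.48 hours, overtime 5.02 hours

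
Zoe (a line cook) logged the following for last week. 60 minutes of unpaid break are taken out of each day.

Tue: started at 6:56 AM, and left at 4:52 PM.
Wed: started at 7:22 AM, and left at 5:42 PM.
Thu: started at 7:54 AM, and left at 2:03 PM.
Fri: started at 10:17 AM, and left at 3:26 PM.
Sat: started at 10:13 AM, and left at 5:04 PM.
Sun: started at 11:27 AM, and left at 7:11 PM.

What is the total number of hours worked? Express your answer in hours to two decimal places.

Tue: 6:56 AM–4:52 PM = 9 h 56 min; less 60 min break → 8 h 56 min
Wed: 7:22 AM–5:42 PM = 10 h 20 min; less 60 min break → 9 h 20 min
Thu: 7:54 AM–2:03 PM = 6 h 9 min; less 60 min break → 5 h 9 min
Fri: 10:17 AM–3:26 PM = 5 h 9 min; less 60 min break → 4 h 9 min
Sat: 10:13 AM–5:04 PM = 6 h 51 min; less 60 min break → 5 h 51 min
Sun: 11:27 AM–7:11 PM = 7 h 44 min; less 60 min break → 6 h 44 min
Total: 8 h 56 min + 9 h 20 min + 5 h 9 min + 4 h 9 min + 5 h 51 min + 6 h 44 min = 40 h 9 min.

40.15 hours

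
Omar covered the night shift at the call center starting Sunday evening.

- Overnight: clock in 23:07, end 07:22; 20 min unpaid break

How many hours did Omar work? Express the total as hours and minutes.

Overnight: 23:07 → midnight = 0 h 53 min; midnight → 07:22 = 7 h 22 min; span 8 h 15 min; less 20 min break → 7 h 55 min

7 h 55 min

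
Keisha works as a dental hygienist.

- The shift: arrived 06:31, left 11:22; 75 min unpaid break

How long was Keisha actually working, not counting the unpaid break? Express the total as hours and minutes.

3 h 36 min

The shift: 06:31–11:22 = 4 h 51 min; less 75 min break → 3 h 36 min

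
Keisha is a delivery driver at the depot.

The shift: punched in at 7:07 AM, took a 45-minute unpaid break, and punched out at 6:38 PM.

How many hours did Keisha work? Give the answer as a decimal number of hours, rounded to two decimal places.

10.77 hours

The shift: 7:07 AM–6:38 PM = 11 h 31 min; less 45 min break → 10 h 46 min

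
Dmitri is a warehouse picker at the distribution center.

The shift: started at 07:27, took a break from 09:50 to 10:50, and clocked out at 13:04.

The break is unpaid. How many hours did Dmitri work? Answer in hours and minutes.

4 h 37 min

The shift: 07:27–13:04 = 5 h 37 min; less 60 min break → 4 h 37 min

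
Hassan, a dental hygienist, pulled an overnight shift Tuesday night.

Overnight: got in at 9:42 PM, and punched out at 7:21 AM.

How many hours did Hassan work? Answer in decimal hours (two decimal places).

Overnight: 9:42 PM → midnight = 2 h 18 min; midnight → 7:21 AM = 7 h 21 min; span 9 h 39 min

9.65 hours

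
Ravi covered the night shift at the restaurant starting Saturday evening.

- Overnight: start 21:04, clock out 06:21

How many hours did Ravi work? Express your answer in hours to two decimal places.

Overnight: 21:04 → midnight = 2 h 56 min; midnight → 06:21 = 6 h 21 min; span 9 h 17 min

9.28 hours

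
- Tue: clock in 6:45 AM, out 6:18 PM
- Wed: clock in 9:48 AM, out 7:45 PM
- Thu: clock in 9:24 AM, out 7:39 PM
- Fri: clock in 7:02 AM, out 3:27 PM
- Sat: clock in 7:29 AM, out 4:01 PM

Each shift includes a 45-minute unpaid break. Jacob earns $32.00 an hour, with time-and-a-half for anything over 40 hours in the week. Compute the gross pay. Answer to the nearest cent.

$1517.60

Tue: 6:45 AM–6:18 PM = 11 h 33 min; less 45 min break → 10 h 48 min
Wed: 9:48 AM–7:45 PM = 9 h 57 min; less 45 min break → 9 h 12 min
Thu: 9:24 AM–7:39 PM = 10 h 15 min; less 45 min break → 9 h 30 min
Fri: 7:02 AM–3:27 PM = 8 h 25 min; less 45 min break → 7 h 40 min
Sat: 7:29 AM–4:01 PM = 8 h 32 min; less 45 min break → 7 h 47 min
Total worked: 44 h 57 min = 2697 min.
Regular 40 h 0 min = 2400 min at $32.00/h; overtime 4 h 57 min = 297 min at $48.00/h.
Pay = (2400 × $32.00 + 297 × $48.00) ÷ 60 = $1517.60.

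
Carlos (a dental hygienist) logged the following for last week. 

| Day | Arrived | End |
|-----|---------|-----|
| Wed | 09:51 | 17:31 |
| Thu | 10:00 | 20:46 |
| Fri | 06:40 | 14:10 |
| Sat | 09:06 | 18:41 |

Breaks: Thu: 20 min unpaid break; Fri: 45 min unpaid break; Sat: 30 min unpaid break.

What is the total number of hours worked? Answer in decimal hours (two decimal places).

Wed: 09:51–17:31 = 7 h 40 min
Thu: 10:00–20:46 = 10 h 46 min; less 20 min break → 10 h 26 min
Fri: 06:40–14:10 = 7 h 30 min; less 45 min break → 6 h 45 min
Sat: 09:06–18:41 = 9 h 35 min; less 30 min break → 9 h 5 min
Total: 7 h 40 min + 10 h 26 min + 6 h 45 min + 9 h 5 min = 33 h 56 min.

33.93 hours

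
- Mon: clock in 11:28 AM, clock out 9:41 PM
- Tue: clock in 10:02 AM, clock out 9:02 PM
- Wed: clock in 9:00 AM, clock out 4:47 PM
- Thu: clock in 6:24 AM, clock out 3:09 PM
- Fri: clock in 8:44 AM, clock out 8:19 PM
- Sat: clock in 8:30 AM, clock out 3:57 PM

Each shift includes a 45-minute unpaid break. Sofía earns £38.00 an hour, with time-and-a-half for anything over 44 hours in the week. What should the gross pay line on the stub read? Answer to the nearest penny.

£2144.15

Mon: 11:28 AM–9:41 PM = 10 h 13 min; less 45 min break → 9 h 28 min
Tue: 10:02 AM–9:02 PM = 11 h 0 min; less 45 min break → 10 h 15 min
Wed: 9:00 AM–4:47 PM = 7 h 47 min; less 45 min break → 7 h 2 min
Thu: 6:24 AM–3:09 PM = 8 h 45 min; less 45 min break → 8 h 0 min
Fri: 8:44 AM–8:19 PM = 11 h 35 min; less 45 min break → 10 h 50 min
Sat: 8:30 AM–3:57 PM = 7 h 27 min; less 45 min break → 6 h 42 min
Total worked: 52 h 17 min = 3137 min.
Regular 44 h 0 min = 2640 min at £38.00/h; overtime 8 h 17 min = 497 min at £57.00/h.
Pay = (2640 × £38.00 + 497 × £57.00) ÷ 60 = £2144.15.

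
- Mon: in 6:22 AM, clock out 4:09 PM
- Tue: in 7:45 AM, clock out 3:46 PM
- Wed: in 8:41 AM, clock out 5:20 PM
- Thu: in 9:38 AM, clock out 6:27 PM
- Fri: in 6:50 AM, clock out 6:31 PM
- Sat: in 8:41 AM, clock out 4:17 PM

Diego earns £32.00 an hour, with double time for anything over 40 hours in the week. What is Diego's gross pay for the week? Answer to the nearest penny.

£2211.20

Mon: 6:22 AM–4:09 PM = 9 h 47 min
Tue: 7:45 AM–3:46 PM = 8 h 1 min
Wed: 8:41 AM–5:20 PM = 8 h 39 min
Thu: 9:38 AM–6:27 PM = 8 h 49 min
Fri: 6:50 AM–6:31 PM = 11 h 41 min
Sat: 8:41 AM–4:17 PM = 7 h 36 min
Total worked: 54 h 33 min = 3273 min.
Regular 40 h 0 min = 2400 min at £32.00/h; overtime 14 h 33 min = 873 min at £64.00/h.
Pay = (2400 × £32.00 + 873 × £64.00) ÷ 60 = £2211.20.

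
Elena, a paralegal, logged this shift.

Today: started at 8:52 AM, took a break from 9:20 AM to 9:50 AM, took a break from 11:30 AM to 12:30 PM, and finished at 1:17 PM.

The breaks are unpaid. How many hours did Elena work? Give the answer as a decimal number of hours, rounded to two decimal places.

2.92 hours

Today: 8:52 AM–1:17 PM = 4 h 25 min; less 90 min break → 2 h 55 min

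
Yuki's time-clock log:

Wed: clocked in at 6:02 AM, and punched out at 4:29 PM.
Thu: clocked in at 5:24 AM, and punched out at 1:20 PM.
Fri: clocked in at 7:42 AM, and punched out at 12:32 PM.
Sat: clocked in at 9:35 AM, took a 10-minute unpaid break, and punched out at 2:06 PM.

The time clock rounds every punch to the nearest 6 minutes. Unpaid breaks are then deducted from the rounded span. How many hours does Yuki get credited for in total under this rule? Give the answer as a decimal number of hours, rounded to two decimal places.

Wed: in 6:02 AM→6:00 AM, out 4:29 PM→4:30 PM; 10 h 30 min
Thu: in 5:24 AM→5:24 AM, out 1:20 PM→1:18 PM; 7 h 54 min
Fri: in 7:42 AM→7:42 AM, out 12:32 PM→12:30 PM; 4 h 48 min
Sat: in 9:35 AM→9:36 AM, out 2:06 PM→2:06 PM; 4 h 30 min − 10 min = 4 h 20 min
Total credited: 27 h 32 min.

27.53 hours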